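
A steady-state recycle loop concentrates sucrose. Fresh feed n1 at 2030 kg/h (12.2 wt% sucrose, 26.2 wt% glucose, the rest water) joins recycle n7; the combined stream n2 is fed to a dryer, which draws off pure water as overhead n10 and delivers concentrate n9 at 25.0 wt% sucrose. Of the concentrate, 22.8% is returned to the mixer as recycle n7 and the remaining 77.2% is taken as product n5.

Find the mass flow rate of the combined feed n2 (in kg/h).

2323 kg/h

Overall sucrose balance (none leaves overhead): sucrose in fresh feed = sucrose in product, i.e. 2030×0.122 = (1−0.228)·n9·0.250.
n9 = 247.66/(0.250×0.772) = 1283.2 kg/h.
Recycle n7 = 0.228×1283.2 = 292.57 kg/h.
Combined feed n2 = 2030 + 292.57 = 2322.6 kg/h.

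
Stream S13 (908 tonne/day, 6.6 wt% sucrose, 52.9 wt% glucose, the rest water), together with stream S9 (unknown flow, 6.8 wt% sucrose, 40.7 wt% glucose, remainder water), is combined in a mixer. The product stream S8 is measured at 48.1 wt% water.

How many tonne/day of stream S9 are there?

Let S9 be the unknown flow. Total out = 908 + S9.
water balance: 367.74 + 0.525·S9 = 0.481·(908 + S9)
(0.525 − 0.481)·S9 = 0.481×908 − 367.74 = 69.008
S9 = 69.008 / 0.044 = 1568.4 tonne/day

1568 tonne/day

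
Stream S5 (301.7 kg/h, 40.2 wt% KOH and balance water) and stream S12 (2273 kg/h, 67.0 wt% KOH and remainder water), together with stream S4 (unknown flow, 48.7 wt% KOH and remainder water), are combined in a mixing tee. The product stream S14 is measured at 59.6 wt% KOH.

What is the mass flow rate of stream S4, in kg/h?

Let S4 be the unknown flow. Total out = 2574.7 + S4.
KOH balance: 1644.2 + 0.487·S4 = 0.596·(2574.7 + S4)
(0.487 − 0.596)·S4 = 0.596×2574.7 − 1644.2 = -109.67
S4 = -109.67 / -0.109 = 1006.2 kg/h

1006 kg/h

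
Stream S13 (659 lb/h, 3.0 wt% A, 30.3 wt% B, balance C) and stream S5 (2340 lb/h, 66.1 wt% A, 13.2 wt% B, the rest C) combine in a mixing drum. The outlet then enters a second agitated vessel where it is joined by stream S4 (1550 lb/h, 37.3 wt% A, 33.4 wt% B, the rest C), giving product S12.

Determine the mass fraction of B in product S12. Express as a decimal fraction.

0.226

Overall, product flow = 4549 lb/h.
B in = 659×0.303 + 2340×0.132 + 1550×0.334 = 1026.3 lb/h.
B fraction in S12 = 0.226.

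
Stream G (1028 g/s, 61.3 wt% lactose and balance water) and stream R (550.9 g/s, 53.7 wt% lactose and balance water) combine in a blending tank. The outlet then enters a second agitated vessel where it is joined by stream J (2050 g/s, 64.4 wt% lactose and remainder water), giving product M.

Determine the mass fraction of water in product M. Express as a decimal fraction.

0.381

Overall, product flow = 3628.9 g/s.
water in = 1028×0.387 + 550.9×0.463 + 2050×0.356 = 1382.7 g/s.
water fraction in M = 0.381.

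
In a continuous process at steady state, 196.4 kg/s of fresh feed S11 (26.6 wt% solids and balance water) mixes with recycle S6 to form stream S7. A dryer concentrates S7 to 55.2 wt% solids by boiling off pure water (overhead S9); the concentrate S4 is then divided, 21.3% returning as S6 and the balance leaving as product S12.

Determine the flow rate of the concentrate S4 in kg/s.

Overall solids balance (none leaves overhead): solids in fresh feed = solids in product, i.e. 196.4×0.266 = (1−0.213)·S4·0.552.
S4 = 52.242/(0.552×0.787) = 120.26 kg/s.

120.3 kg/s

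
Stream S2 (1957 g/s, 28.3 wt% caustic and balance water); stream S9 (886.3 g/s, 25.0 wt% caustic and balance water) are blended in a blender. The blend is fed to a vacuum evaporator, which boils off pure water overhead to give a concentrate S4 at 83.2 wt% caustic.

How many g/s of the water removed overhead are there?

caustic entering = 1957×0.283 + 886.3×0.250 = 775.41 g/s.
All caustic reports to S4, so S4 = 775.41/0.832 = 931.98 g/s.
Total feed = 2843.3 g/s; overhead = 2843.3 − 931.98 = 1911.3 g/s.

1911 g/s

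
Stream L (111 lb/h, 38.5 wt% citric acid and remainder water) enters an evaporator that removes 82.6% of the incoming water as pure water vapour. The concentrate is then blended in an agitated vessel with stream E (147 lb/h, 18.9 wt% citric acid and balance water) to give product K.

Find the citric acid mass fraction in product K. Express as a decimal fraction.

0.350

Vapour removed = 0.826×0.615×111 = 56.387 lb/h; concentrate = 54.613 lb/h.
citric acid reaching the mixer = 42.735 (from concentrate) + 147×0.189 = 70.518 lb/h.
Product flow = 54.613 + 147 = 201.61 lb/h; citric acid fraction = 0.350.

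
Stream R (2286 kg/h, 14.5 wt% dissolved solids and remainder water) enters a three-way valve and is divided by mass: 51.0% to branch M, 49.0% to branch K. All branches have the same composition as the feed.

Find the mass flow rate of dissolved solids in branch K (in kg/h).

162.4 kg/h

Branch K total = 0.490×2286 = 1120.1 kg/h.
dissolved solids in K = 0.145×1120.1 = 162.42 kg/h.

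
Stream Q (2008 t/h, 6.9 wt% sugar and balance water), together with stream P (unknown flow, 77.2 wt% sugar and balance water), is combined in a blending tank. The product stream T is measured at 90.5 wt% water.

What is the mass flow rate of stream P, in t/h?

77.12 t/h

Let P be the unknown flow. Total out = 2008 + P.
water balance: 1869.4 + 0.228·P = 0.905·(2008 + P)
(0.228 − 0.905)·P = 0.905×2008 − 1869.4 = -52.208
P = -52.208 / -0.677 = 77.117 t/h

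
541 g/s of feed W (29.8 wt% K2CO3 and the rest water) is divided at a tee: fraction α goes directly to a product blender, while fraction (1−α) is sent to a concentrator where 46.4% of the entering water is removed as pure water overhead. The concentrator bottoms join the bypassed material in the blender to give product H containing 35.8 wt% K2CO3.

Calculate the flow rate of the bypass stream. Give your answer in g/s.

262.6 g/s

All 541×0.298 = 161.22 g/s of K2CO3 reaches H, so H = 161.22/0.358 = 450.33 g/s and vapour = 90.67 g/s.
The evaporator receives (1−α)·541 of feed at 0.702 water and removes 0.464 of that water:
0.464×0.702×(1−α)×541 = 90.67
(1−α) = 90.67/176.22 = 0.5145;  α = 0.4855.
Bypass flow = 0.4855×541 = 262.64 g/s.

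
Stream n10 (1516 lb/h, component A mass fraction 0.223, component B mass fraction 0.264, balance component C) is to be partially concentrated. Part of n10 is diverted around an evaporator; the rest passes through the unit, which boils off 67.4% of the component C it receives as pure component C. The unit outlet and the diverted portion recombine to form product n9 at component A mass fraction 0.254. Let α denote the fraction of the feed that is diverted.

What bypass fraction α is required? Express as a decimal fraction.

All 1516×0.223 = 338.07 lb/h of component A reaches n9, so n9 = 338.07/0.254 = 1331 lb/h and vapour = 185.02 lb/h.
The evaporator receives (1−α)·1516 of feed at 0.513 component C and removes 0.674 of that component C:
0.674×0.513×(1−α)×1516 = 185.02
(1−α) = 185.02/524.18 = 0.3530;  α = 0.6470.

0.647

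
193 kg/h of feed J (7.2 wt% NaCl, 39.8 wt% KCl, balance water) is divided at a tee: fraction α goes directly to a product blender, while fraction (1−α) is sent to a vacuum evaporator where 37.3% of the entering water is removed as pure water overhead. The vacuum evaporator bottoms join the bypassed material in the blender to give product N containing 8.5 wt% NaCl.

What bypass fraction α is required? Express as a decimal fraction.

All 193×0.072 = 13.896 kg/h of NaCl reaches N, so N = 13.896/0.085 = 163.48 kg/h and vapour = 29.518 kg/h.
The evaporator receives (1−α)·193 of feed at 0.530 water and removes 0.373 of that water:
0.373×0.530×(1−α)×193 = 29.518
(1−α) = 29.518/38.154 = 0.7736;  α = 0.2264.

0.226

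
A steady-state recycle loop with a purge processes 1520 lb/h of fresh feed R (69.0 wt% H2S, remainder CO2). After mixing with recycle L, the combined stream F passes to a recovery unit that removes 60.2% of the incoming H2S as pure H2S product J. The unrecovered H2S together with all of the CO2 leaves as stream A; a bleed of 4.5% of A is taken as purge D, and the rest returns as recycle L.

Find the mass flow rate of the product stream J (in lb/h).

1018 lb/h

H2S in F: m_A = 1520×0.690 + (1−0.045)·(1−0.602)·m_A, so m_A = 1048.8/0.6199 = 1691.9 lb/h.
Product J = 0.602×1691.9 = 1018.5 lb/h.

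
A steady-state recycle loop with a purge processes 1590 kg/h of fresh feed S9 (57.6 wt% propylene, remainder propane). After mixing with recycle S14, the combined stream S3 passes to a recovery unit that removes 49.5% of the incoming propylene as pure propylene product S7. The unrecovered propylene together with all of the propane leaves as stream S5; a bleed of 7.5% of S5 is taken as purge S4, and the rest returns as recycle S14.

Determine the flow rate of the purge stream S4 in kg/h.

739.3 kg/h

propane enters only via S9 and leaves only via the purge: 1590×0.424 = 0.075×(propane in S5), and the recovery unit passes all propane, so propane in S3 = propane in S5 = 8988.8 kg/h.
propylene in S3: m_A = 1590×0.576 + (1−0.075)·(1−0.495)·m_A, so m_A = 915.84/0.5329 = 1718.7 kg/h.
S5 = (1−0.495)×1718.7 + 8988.8 = 9856.7 kg/h.
Purge S4 = 0.075×9856.7 = 739.25 kg/h.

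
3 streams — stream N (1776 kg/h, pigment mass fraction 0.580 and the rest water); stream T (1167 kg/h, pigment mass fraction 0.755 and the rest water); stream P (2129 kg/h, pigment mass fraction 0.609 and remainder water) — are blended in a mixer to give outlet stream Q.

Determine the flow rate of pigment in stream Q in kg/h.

3208 kg/h

pigment out = pigment in = 1776×0.580 + 1167×0.755 + 2129×0.609 = 3207.7 kg/h.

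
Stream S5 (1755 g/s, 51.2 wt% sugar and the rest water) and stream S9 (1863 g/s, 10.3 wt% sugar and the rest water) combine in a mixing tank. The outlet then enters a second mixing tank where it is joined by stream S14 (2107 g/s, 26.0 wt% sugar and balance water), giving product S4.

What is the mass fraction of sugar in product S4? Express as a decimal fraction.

Overall, product flow = 5725 g/s.
sugar in = 1755×0.512 + 1863×0.103 + 2107×0.260 = 1638.3 g/s.
sugar fraction in S4 = 0.2862.

0.2862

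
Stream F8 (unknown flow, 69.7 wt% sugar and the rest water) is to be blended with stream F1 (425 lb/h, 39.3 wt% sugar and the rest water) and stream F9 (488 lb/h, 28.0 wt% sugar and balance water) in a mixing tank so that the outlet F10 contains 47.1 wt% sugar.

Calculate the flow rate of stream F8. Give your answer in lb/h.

Let F8 be the unknown flow. Total out = 913 + F8.
sugar balance: 303.67 + 0.697·F8 = 0.471·(913 + F8)
(0.697 − 0.471)·F8 = 0.471×913 − 303.67 = 126.36
F8 = 126.36 / 0.226 = 559.11 lb/h

559.1 lb/h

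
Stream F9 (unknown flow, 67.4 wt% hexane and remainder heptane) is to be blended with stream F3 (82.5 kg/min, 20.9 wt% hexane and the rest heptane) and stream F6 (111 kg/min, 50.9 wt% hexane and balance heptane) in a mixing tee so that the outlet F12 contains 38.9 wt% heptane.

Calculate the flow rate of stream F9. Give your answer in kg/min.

706.1 kg/min

Let F9 be the unknown flow. Total out = 193.5 + F9.
heptane balance: 119.76 + 0.326·F9 = 0.389·(193.5 + F9)
(0.326 − 0.389)·F9 = 0.389×193.5 − 119.76 = -44.487
F9 = -44.487 / -0.063 = 706.14 kg/min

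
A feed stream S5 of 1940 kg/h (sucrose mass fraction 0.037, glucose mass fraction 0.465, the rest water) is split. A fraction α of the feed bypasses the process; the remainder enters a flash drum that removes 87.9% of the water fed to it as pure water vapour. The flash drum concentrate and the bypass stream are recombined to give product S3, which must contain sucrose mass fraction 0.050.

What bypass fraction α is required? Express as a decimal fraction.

All 1940×0.037 = 71.78 kg/h of sucrose reaches S3, so S3 = 71.78/0.050 = 1435.6 kg/h and vapour = 504.4 kg/h.
The evaporator receives (1−α)·1940 of feed at 0.498 water and removes 0.879 of that water:
0.879×0.498×(1−α)×1940 = 504.4
(1−α) = 504.4/849.22 = 0.5940;  α = 0.4060.

0.406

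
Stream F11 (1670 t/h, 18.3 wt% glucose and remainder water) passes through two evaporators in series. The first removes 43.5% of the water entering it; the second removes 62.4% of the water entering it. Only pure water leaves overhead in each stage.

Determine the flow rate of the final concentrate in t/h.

water in feed = 1670×0.817 = 1364.4 t/h.
After stage 1: water left = (1−0.435)×1364.4 = 770.88; stream total = 1076.5 t/h.
After stage 2: water left = (1−0.624)×770.88 = 289.85; final concentrate = 595.46 t/h.

595.5 t/h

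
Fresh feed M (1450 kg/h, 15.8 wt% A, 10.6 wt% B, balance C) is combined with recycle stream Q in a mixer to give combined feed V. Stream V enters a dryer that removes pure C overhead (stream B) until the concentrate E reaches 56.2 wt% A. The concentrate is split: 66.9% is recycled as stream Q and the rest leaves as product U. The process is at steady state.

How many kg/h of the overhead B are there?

1042 kg/h

Overall A balance (none leaves overhead): A in fresh feed = A in product, i.e. 1450×0.158 = (1−0.669)·E·0.562.
E = 229.1/(0.562×0.331) = 1231.6 kg/h.
Recycle Q = 0.669×1231.6 = 823.92 kg/h.
Combined feed V = 1450 + 823.92 = 2273.9 kg/h.
Overhead B = V − E = 2273.9 − 1231.6 = 1042.3 kg/h.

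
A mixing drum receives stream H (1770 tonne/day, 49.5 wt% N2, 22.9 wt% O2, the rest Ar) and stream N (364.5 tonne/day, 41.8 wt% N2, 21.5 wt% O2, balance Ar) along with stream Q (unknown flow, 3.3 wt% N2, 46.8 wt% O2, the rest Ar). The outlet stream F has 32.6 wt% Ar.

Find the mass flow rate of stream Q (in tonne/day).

Let Q be the unknown flow. Total out = 2134.5 + Q.
Ar balance: 622.29 + 0.499·Q = 0.326·(2134.5 + Q)
(0.499 − 0.326)·Q = 0.326×2134.5 − 622.29 = 73.555
Q = 73.555 / 0.173 = 425.18 tonne/day

425.2 tonne/day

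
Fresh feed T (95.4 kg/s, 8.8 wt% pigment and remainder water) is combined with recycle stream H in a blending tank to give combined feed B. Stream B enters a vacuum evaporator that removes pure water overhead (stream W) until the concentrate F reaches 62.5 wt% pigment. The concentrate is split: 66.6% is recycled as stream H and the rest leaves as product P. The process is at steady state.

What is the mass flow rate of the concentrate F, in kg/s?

40.22 kg/s

Overall pigment balance (none leaves overhead): pigment in fresh feed = pigment in product, i.e. 95.4×0.088 = (1−0.666)·F·0.625.
F = 8.3952/(0.625×0.334) = 40.217 kg/s.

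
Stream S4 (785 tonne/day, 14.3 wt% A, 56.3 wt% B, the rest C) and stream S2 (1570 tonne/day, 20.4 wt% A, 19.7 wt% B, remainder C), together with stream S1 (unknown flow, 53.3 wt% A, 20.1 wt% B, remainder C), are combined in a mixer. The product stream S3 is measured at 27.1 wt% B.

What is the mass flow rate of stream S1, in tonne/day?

1615 tonne/day

Let S1 be the unknown flow. Total out = 2355 + S1.
B balance: 751.25 + 0.201·S1 = 0.271·(2355 + S1)
(0.201 − 0.271)·S1 = 0.271×2355 − 751.25 = -113.04
S1 = -113.04 / -0.070 = 1614.9 tonne/day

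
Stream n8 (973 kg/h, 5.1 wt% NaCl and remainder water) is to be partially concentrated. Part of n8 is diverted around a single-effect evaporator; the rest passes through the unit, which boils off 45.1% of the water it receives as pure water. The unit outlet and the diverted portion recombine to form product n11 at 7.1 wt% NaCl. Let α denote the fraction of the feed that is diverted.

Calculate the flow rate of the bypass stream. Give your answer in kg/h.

332.6 kg/h

All 973×0.051 = 49.623 kg/h of NaCl reaches n11, so n11 = 49.623/0.071 = 698.92 kg/h and vapour = 274.08 kg/h.
The evaporator receives (1−α)·973 of feed at 0.949 water and removes 0.451 of that water:
0.451×0.949×(1−α)×973 = 274.08
(1−α) = 274.08/416.44 = 0.6582;  α = 0.3418.
Bypass flow = 0.3418×973 = 332.61 kg/h.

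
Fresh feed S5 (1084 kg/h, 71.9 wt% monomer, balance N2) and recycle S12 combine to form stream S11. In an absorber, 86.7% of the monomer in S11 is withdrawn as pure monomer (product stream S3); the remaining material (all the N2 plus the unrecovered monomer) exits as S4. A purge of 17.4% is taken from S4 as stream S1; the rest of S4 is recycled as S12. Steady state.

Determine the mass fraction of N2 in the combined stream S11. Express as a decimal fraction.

0.667

N2 enters only via S5 and leaves only via the purge: 1084×0.281 = 0.174×(N2 in S4), and the absorber passes all N2, so N2 in S11 = N2 in S4 = 1750.6 kg/h.
monomer in S11: m_A = 1084×0.719 + (1−0.174)·(1−0.867)·m_A, so m_A = 779.4/0.8901 = 875.59 kg/h.
S11 = 875.59 + 1750.6 = 2626.2 kg/h.
N2 fraction in S11 = 1750.6/2626.2 = 0.667.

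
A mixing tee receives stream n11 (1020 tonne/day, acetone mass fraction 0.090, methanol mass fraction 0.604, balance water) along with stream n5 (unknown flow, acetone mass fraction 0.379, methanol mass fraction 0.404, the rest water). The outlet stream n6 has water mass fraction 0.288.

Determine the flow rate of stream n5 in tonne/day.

258.6 tonne/day

Let n5 be the unknown flow. Total out = 1020 + n5.
water balance: 312.12 + 0.217·n5 = 0.288·(1020 + n5)
(0.217 − 0.288)·n5 = 0.288×1020 − 312.12 = -18.36
n5 = -18.36 / -0.071 = 258.59 tonne/day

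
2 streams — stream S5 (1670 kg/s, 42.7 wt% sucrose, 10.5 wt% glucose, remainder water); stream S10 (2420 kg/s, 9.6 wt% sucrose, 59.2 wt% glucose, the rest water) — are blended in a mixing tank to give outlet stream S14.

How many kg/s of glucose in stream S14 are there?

glucose out = glucose in = 1670×0.105 + 2420×0.592 = 1608 kg/s.

1608 kg/s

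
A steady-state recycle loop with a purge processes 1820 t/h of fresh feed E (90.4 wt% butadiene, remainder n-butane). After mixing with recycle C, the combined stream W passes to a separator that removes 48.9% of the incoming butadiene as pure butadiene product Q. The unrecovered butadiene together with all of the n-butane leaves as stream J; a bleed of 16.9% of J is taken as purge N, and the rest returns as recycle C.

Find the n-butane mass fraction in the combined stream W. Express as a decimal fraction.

n-butane enters only via E and leaves only via the purge: 1820×0.096 = 0.169×(n-butane in J), and the separator passes all n-butane, so n-butane in W = n-butane in J = 1033.8 t/h.
butadiene in W: m_A = 1820×0.904 + (1−0.169)·(1−0.489)·m_A, so m_A = 1645.3/0.5754 = 2859.6 t/h.
W = 2859.6 + 1033.8 = 3893.4 t/h.
n-butane fraction in W = 1033.8/3893.4 = 0.266.

0.266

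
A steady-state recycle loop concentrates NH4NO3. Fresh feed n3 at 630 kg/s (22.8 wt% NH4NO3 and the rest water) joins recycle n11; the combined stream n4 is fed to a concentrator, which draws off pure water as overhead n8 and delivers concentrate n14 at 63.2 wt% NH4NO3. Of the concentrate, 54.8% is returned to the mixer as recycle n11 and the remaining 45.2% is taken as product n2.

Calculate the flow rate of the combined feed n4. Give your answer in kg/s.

Overall NH4NO3 balance (none leaves overhead): NH4NO3 in fresh feed = NH4NO3 in product, i.e. 630×0.228 = (1−0.548)·n14·0.632.
n14 = 143.64/(0.632×0.452) = 502.83 kg/s.
Recycle n11 = 0.548×502.83 = 275.55 kg/s.
Combined feed n4 = 630 + 275.55 = 905.55 kg/s.

905.6 kg/s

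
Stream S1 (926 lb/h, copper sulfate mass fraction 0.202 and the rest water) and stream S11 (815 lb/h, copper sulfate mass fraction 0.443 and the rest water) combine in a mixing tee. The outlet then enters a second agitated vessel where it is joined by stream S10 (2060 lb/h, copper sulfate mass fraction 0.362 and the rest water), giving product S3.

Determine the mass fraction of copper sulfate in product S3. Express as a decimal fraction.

0.340

Overall, product flow = 3801 lb/h.
copper sulfate in = 926×0.202 + 815×0.443 + 2060×0.362 = 1293.8 lb/h.
copper sulfate fraction in S3 = 0.340.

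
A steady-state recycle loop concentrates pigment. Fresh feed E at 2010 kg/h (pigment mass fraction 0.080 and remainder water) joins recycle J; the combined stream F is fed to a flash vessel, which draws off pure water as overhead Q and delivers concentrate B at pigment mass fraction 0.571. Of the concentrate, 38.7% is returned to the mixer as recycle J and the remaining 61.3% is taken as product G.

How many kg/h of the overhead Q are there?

1728 kg/h

Overall pigment balance (none leaves overhead): pigment in fresh feed = pigment in product, i.e. 2010×0.080 = (1−0.387)·B·0.571.
B = 160.8/(0.571×0.613) = 459.4 kg/h.
Recycle J = 0.387×459.4 = 177.79 kg/h.
Combined feed F = 2010 + 177.79 = 2187.8 kg/h.
Overhead Q = F − B = 2187.8 − 459.4 = 1728.4 kg/h.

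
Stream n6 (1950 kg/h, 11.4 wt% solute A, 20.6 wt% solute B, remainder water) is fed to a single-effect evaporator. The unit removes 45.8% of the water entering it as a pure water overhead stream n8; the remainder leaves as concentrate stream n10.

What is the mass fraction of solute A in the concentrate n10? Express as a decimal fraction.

0.166

solute A is not removed: 1950×0.114 = 222.3 kg/h of solute A enters n10.
water entering = 1950×0.680 = 1326 kg/h; overhead removed = 0.458×1326 = 607.31 kg/h.
Concentrate = 1950 − 607.31 = 1342.7 kg/h.
Mass fraction = 222.3/1342.7 = 0.166.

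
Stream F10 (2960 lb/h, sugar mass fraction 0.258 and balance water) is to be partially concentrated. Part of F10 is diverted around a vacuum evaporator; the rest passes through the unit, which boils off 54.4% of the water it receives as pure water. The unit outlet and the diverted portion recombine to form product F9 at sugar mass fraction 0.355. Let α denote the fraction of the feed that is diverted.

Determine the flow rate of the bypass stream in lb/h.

All 2960×0.258 = 763.68 lb/h of sugar reaches F9, so F9 = 763.68/0.355 = 2151.2 lb/h and vapour = 808.79 lb/h.
The evaporator receives (1−α)·2960 of feed at 0.742 water and removes 0.544 of that water:
0.544×0.742×(1−α)×2960 = 808.79
(1−α) = 808.79/1194.8 = 0.6769;  α = 0.3231.
Bypass flow = 0.3231×2960 = 956.3 lb/h.

956.3 lb/h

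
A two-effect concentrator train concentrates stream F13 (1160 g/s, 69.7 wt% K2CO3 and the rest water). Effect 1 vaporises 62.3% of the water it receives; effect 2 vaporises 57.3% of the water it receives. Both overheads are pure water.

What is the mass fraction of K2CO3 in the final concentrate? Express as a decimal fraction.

0.935

water in feed = 1160×0.303 = 351.48 g/s.
After stage 1: water left = (1−0.623)×351.48 = 132.51; stream total = 941.03 g/s.
After stage 2: water left = (1−0.573)×132.51 = 56.581; final concentrate = 865.1 g/s.
K2CO3 fraction = 808.52/865.1 = 0.935.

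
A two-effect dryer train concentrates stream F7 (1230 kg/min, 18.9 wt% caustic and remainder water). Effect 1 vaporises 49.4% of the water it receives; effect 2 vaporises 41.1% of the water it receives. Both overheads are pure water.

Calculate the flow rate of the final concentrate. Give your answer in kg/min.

529.8 kg/min

water in feed = 1230×0.811 = 997.53 kg/min.
After stage 1: water left = (1−0.494)×997.53 = 504.75; stream total = 737.22 kg/min.
After stage 2: water left = (1−0.411)×504.75 = 297.3; final concentrate = 529.77 kg/min.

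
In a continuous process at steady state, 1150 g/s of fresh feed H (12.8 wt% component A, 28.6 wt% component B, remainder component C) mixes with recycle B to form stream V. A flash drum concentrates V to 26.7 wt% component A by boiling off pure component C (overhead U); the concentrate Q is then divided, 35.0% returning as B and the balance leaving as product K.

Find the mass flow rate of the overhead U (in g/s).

Overall component A balance (none leaves overhead): component A in fresh feed = component A in product, i.e. 1150×0.128 = (1−0.350)·Q·0.267.
Q = 147.2/(0.267×0.650) = 848.17 g/s.
Recycle B = 0.350×848.17 = 296.86 g/s.
Combined feed V = 1150 + 296.86 = 1446.9 g/s.
Overhead U = V − Q = 1446.9 − 848.17 = 598.69 g/s.

598.7 g/s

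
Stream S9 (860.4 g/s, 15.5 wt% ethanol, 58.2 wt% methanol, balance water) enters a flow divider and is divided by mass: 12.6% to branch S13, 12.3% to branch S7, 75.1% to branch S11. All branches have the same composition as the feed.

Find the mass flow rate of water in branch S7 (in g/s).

Branch S7 total = 0.123×860.4 = 105.83 g/s.
water in S7 = 0.263×105.83 = 27.833 g/s.

27.83 g/s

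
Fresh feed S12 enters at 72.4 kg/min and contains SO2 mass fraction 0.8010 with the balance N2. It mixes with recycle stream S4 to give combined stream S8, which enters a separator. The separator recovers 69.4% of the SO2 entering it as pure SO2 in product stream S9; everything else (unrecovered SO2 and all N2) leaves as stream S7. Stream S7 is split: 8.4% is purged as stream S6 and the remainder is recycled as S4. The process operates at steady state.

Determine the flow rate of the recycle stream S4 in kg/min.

N2 enters only via S12 and leaves only via the purge: 72.4×0.199 = 0.084×(N2 in S7), and the separator passes all N2, so N2 in S8 = N2 in S7 = 171.52 kg/min.
SO2 in S8: m_A = 72.4×0.801 + (1−0.084)·(1−0.694)·m_A, so m_A = 57.992/0.7197 = 80.578 kg/min.
S7 = (1−0.694)×80.578 + 171.52 = 196.18 kg/min.
Recycle S4 = (1−0.084)×196.18 = 179.7 kg/min.

179.7 kg/min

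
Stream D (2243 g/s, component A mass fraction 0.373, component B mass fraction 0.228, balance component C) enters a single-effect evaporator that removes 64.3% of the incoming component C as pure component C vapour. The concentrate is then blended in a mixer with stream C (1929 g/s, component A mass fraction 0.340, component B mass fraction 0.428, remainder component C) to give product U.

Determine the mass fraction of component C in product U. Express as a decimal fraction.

0.213

Vapour removed = 0.643×0.399×2243 = 575.46 g/s; concentrate = 1667.5 g/s.
component C reaching the mixer = 319.5 (from concentrate) + 1929×0.232 = 767.03 g/s.
Product flow = 1667.5 + 1929 = 3596.5 g/s; component C fraction = 0.213.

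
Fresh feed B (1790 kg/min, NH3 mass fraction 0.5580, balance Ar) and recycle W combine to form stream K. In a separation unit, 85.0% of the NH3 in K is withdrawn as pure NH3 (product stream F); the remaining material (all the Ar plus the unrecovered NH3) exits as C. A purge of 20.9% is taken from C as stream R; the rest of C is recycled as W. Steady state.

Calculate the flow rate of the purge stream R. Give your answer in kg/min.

826.7 kg/min

Ar enters only via B and leaves only via the purge: 1790×0.442 = 0.209×(Ar in C), and the separation unit passes all Ar, so Ar in K = Ar in C = 3785.6 kg/min.
NH3 in K: m_A = 1790×0.558 + (1−0.209)·(1−0.850)·m_A, so m_A = 998.82/0.8813 = 1133.3 kg/min.
C = (1−0.850)×1133.3 + 3785.6 = 3955.5 kg/min.
Purge R = 0.209×3955.5 = 826.71 kg/min.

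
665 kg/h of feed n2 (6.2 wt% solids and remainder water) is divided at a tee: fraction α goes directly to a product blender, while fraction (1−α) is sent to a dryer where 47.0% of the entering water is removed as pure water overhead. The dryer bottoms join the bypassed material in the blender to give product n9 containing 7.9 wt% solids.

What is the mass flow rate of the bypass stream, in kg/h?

340.4 kg/h

All 665×0.062 = 41.23 kg/h of solids reaches n9, so n9 = 41.23/0.079 = 521.9 kg/h and vapour = 143.1 kg/h.
The evaporator receives (1−α)·665 of feed at 0.938 water and removes 0.470 of that water:
0.470×0.938×(1−α)×665 = 143.1
(1−α) = 143.1/293.17 = 0.4881;  α = 0.5119.
Bypass flow = 0.5119×665 = 340.4 kg/h.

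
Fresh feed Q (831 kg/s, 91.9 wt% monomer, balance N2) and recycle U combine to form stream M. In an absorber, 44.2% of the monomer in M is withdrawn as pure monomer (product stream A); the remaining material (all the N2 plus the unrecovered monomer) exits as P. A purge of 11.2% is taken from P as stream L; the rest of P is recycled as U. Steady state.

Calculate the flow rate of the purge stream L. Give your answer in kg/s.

N2 enters only via Q and leaves only via the purge: 831×0.081 = 0.112×(N2 in P), and the absorber passes all N2, so N2 in M = N2 in P = 600.99 kg/s.
monomer in M: m_A = 831×0.919 + (1−0.112)·(1−0.442)·m_A, so m_A = 763.69/0.5045 = 1513.8 kg/s.
P = (1−0.442)×1513.8 + 600.99 = 1445.7 kg/s.
Purge L = 0.112×1445.7 = 161.92 kg/s.

161.9 kg/s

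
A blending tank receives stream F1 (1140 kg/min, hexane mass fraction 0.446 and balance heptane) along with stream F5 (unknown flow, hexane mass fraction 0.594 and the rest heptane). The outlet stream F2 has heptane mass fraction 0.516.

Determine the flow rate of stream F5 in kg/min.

Let F5 be the unknown flow. Total out = 1140 + F5.
heptane balance: 631.56 + 0.406·F5 = 0.516·(1140 + F5)
(0.406 − 0.516)·F5 = 0.516×1140 − 631.56 = -43.32
F5 = -43.32 / -0.110 = 393.82 kg/min

393.8 kg/min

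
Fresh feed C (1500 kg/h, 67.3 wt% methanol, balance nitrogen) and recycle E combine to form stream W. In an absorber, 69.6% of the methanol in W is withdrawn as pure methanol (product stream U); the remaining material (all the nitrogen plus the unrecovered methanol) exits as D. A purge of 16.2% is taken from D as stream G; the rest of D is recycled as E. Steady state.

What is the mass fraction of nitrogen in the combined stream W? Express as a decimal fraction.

0.6909

nitrogen enters only via C and leaves only via the purge: 1500×0.327 = 0.162×(nitrogen in D), and the absorber passes all nitrogen, so nitrogen in W = nitrogen in D = 3027.8 kg/h.
methanol in W: m_A = 1500×0.673 + (1−0.162)·(1−0.696)·m_A, so m_A = 1009.5/0.7452 = 1354.6 kg/h.
W = 1354.6 + 3027.8 = 4382.4 kg/h.
nitrogen fraction in W = 3027.8/4382.4 = 0.6909.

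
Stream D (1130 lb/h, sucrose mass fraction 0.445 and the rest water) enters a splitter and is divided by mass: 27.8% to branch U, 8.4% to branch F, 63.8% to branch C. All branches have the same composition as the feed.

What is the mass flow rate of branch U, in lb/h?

Branch U flow = 0.278×1130 = 314.14 lb/h.

314.1 lb/h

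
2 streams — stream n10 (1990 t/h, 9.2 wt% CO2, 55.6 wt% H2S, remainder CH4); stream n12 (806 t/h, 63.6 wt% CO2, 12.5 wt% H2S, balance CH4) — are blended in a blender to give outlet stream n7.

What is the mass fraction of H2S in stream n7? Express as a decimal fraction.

Total flow out = 1990 + 806 = 2796 t/h.
H2S in = 1990×0.556 + 806×0.125 = 1207.2 t/h.
H2S mass fraction in n7 = 1207.2/2796 = 0.4318.

0.4318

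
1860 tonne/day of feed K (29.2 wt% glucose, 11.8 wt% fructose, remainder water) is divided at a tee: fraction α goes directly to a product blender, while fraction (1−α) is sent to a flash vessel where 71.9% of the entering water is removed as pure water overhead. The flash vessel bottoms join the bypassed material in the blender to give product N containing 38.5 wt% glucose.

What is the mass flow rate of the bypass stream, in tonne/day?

800.9 tonne/day

All 1860×0.292 = 543.12 tonne/day of glucose reaches N, so N = 543.12/0.385 = 1410.7 tonne/day and vapour = 449.3 tonne/day.
The evaporator receives (1−α)·1860 of feed at 0.590 water and removes 0.719 of that water:
0.719×0.590×(1−α)×1860 = 449.3
(1−α) = 449.3/789.03 = 0.5694;  α = 0.4306.
Bypass flow = 0.4306×1860 = 800.86 tonne/day.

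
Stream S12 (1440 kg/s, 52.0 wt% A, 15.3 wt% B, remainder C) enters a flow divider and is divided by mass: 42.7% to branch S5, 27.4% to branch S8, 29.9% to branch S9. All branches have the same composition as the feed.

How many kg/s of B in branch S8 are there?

60.37 kg/s

Branch S8 total = 0.274×1440 = 394.56 kg/s.
B in S8 = 0.153×394.56 = 60.368 kg/s.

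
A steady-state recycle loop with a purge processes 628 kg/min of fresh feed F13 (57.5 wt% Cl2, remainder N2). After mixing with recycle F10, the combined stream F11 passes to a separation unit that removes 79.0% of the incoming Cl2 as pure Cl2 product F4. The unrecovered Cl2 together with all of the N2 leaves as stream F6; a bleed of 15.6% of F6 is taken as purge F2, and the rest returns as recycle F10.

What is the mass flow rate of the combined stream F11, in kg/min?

2150 kg/min

N2 enters only via F13 and leaves only via the purge: 628×0.425 = 0.156×(N2 in F6), and the separation unit passes all N2, so N2 in F11 = N2 in F6 = 1710.9 kg/min.
Cl2 in F11: m_A = 628×0.575 + (1−0.156)·(1−0.790)·m_A, so m_A = 361.1/0.8228 = 438.89 kg/min.
F11 = 438.89 + 1710.9 = 2149.8 kg/min.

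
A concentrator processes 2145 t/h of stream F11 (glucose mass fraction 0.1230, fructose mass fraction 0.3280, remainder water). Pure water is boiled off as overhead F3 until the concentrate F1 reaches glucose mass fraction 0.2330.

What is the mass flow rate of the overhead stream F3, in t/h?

glucose is conserved: 2145×0.123 = 263.83 t/h all reports to the concentrate.
Concentrate = 263.83/(target fraction) = 1132.3 t/h.
Overhead = 2145 − 1132.3 = 1012.7 t/h.

1013 t/h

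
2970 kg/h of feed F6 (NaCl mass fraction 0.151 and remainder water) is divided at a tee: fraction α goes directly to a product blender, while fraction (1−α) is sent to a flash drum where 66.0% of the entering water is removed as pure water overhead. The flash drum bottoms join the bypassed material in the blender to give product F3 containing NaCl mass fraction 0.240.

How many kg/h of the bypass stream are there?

All 2970×0.151 = 448.47 kg/h of NaCl reaches F3, so F3 = 448.47/0.240 = 1868.6 kg/h and vapour = 1101.4 kg/h.
The evaporator receives (1−α)·2970 of feed at 0.849 water and removes 0.660 of that water:
0.660×0.849×(1−α)×2970 = 1101.4
(1−α) = 1101.4/1664.2 = 0.6618;  α = 0.3382.
Bypass flow = 0.3382×2970 = 1004.5 kg/h.

1004 kg/h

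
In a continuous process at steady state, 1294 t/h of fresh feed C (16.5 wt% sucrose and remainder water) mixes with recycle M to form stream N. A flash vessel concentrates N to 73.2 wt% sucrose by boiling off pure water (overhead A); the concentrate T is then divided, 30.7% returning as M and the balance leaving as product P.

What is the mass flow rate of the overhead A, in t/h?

Overall sucrose balance (none leaves overhead): sucrose in fresh feed = sucrose in product, i.e. 1294×0.165 = (1−0.307)·T·0.732.
T = 213.51/(0.732×0.693) = 420.9 t/h.
Recycle M = 0.307×420.9 = 129.21 t/h.
Combined feed N = 1294 + 129.21 = 1423.2 t/h.
Overhead A = N − T = 1423.2 − 420.9 = 1002.3 t/h.

1002 t/h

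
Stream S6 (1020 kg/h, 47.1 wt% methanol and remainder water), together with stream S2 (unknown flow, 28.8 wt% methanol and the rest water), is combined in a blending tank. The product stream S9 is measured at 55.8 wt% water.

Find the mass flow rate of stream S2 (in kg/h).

Let S2 be the unknown flow. Total out = 1020 + S2.
water balance: 539.58 + 0.712·S2 = 0.558·(1020 + S2)
(0.712 − 0.558)·S2 = 0.558×1020 − 539.58 = 29.58
S2 = 29.58 / 0.154 = 192.08 kg/h

192.1 kg/h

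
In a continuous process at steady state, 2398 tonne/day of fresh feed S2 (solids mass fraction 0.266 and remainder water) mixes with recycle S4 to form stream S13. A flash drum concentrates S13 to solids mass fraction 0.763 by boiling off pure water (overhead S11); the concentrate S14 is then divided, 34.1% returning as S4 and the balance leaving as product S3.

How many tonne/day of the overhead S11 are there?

Overall solids balance (none leaves overhead): solids in fresh feed = solids in product, i.e. 2398×0.266 = (1−0.341)·S14·0.763.
S14 = 637.87/(0.763×0.659) = 1268.6 tonne/day.
Recycle S4 = 0.341×1268.6 = 432.59 tonne/day.
Combined feed S13 = 2398 + 432.59 = 2830.6 tonne/day.
Overhead S11 = S13 − S14 = 2830.6 − 1268.6 = 1562 tonne/day.

1562 tonne/day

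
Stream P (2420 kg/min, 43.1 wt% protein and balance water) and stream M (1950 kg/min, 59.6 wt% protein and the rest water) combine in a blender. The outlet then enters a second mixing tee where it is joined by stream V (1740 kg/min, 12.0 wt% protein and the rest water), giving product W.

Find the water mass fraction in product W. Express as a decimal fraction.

Overall, product flow = 6110 kg/min.
water in = 2420×0.569 + 1950×0.404 + 1740×0.880 = 3696 kg/min.
water fraction in W = 0.6049.

0.6049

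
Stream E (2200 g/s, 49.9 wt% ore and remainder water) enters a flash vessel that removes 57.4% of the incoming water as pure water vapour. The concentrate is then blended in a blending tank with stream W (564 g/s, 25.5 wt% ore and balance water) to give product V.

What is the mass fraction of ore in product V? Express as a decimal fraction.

Vapour removed = 0.574×0.501×2200 = 632.66 g/s; concentrate = 1567.3 g/s.
ore reaching the mixer = 1097.8 (from concentrate) + 564×0.255 = 1241.6 g/s.
Product flow = 1567.3 + 564 = 2131.3 g/s; ore fraction = 0.5826.

0.5826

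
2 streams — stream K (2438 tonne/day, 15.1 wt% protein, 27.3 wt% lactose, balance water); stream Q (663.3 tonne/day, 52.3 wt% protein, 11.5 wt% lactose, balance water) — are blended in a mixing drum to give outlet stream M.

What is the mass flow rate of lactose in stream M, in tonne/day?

741.9 tonne/day

lactose out = lactose in = 2438×0.273 + 663.3×0.115 = 741.85 tonne/day.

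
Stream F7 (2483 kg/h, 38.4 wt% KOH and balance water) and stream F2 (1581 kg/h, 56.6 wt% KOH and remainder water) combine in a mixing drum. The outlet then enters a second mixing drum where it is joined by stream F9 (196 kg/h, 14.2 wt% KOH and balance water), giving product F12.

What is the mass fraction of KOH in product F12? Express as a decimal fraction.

Overall, product flow = 4260 kg/h.
KOH in = 2483×0.384 + 1581×0.566 + 196×0.142 = 1876.1 kg/h.
KOH fraction in F12 = 0.440.

0.440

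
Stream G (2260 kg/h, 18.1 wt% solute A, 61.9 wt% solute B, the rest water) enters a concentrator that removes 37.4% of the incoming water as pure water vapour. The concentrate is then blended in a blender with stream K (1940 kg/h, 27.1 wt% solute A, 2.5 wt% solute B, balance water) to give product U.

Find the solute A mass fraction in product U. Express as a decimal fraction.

0.232

Vapour removed = 0.374×0.200×2260 = 169.05 kg/h; concentrate = 2091 kg/h.
solute A reaching the mixer = 409.06 (from concentrate) + 1940×0.271 = 934.8 kg/h.
Product flow = 2091 + 1940 = 4031 kg/h; solute A fraction = 0.232.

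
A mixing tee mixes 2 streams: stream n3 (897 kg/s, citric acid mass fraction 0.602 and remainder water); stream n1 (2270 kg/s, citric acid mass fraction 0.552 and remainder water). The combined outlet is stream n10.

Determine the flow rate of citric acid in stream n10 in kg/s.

citric acid out = citric acid in = 897×0.602 + 2270×0.552 = 1793 kg/s.

1793 kg/s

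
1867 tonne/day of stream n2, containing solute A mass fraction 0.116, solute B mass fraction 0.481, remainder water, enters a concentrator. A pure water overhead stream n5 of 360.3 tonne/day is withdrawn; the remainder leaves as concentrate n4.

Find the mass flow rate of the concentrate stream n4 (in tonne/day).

1507 tonne/day

Concentrate = 1867 − 360.3 = 1506.7 tonne/day.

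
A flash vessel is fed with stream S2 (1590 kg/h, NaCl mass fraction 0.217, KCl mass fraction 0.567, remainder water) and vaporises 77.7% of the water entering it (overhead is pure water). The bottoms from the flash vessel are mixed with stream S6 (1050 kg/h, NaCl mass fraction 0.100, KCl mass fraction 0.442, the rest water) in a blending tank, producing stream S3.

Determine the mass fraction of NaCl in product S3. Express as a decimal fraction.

Vapour removed = 0.777×0.216×1590 = 266.85 kg/h; concentrate = 1323.1 kg/h.
NaCl reaching the mixer = 345.03 (from concentrate) + 1050×0.100 = 450.03 kg/h.
Product flow = 1323.1 + 1050 = 2373.1 kg/h; NaCl fraction = 0.190.

0.190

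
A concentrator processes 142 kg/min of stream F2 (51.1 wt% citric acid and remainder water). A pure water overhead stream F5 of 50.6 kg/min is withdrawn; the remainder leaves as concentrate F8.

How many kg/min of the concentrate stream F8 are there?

Concentrate = 142 − 50.6 = 91.4 kg/min.

91.4 kg/min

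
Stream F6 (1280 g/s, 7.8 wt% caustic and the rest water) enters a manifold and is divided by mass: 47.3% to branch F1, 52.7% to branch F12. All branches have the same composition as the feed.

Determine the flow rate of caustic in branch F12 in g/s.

Branch F12 total = 0.527×1280 = 674.56 g/s.
caustic in F12 = 0.078×674.56 = 52.616 g/s.

52.62 g/s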